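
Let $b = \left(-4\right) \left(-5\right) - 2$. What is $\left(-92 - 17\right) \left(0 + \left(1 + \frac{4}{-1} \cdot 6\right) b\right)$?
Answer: $45126$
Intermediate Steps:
$b = 18$ ($b = 20 - 2 = 18$)
$\left(-92 - 17\right) \left(0 + \left(1 + \frac{4}{-1} \cdot 6\right) b\right) = \left(-92 - 17\right) \left(0 + \left(1 + \frac{4}{-1} \cdot 6\right) 18\right) = - 109 \left(0 + \left(1 + 4 \left(-1\right) 6\right) 18\right) = - 109 \left(0 + \left(1 - 24\right) 18\right) = - 109 \left(0 - 414\right) = \left(-109\right) \left(-414\right) = 45126$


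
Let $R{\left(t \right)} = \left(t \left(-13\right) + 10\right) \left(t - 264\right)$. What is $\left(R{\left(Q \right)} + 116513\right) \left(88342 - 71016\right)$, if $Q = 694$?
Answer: $-65122317922$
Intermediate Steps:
$R{\left(t \right)} = \left(-264 + t\right) \left(10 - 13 t\right)$ ($R{\left(t \right)} = \left(- 13 t + 10\right) \left(-264 + t\right) = \left(10 - 13 t\right) \left(-264 + t\right) = \left(-264 + t\right) \left(10 - 13 t\right)$)
$\left(R{\left(Q \right)} + 116513\right) \left(88342 - 71016\right) = \left(\left(-2640 - 13 \cdot 694^{2} + 3442 \cdot 694\right) + 116513\right) \left(88342 - 71016\right) = \left(\left(-2640 - 6261268 + 2388748\right) + 116513\right) \left(88342 - 71016\right) = \left(\left(-2640 - 6261268 + 2388748\right) + 116513\right) 17326 = \left(-3875160 + 116513\right) 17326 = \left(-3758647\right) 17326 = -65122317922$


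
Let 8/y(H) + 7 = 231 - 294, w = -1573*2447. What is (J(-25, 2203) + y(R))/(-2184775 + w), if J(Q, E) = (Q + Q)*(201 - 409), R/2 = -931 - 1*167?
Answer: -20222/11732595 ≈ -0.0017236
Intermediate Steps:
R = -2196 (R = 2*(-931 - 1*167) = 2*(-931 - 167) = 2*(-1098) = -2196)
J(Q, E) = -416*Q (J(Q, E) = (2*Q)*(-208) = -416*Q)
w = -3849131
y(H) = -4/35 (y(H) = 8/(-7 + (231 - 294)) = 8/(-7 - 63) = 8/(-70) = 8*(-1/70) = -4/35)
(J(-25, 2203) + y(R))/(-2184775 + w) = (-416*(-25) - 4/35)/(-2184775 - 3849131) = (10400 - 4/35)/(-6033906) = (363996/35)*(-1/6033906) = -20222/11732595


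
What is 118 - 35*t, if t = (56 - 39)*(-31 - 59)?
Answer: 53668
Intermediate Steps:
t = -1530 (t = 17*(-90) = -1530)
118 - 35*t = 118 - 35*(-1530) = 118 + 53550 = 53668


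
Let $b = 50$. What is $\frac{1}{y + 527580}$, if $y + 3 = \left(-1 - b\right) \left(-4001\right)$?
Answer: $\frac{1}{731628} \approx 1.3668 \cdot 10^{-6}$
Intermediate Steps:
$y = 204048$ ($y = -3 + \left(-1 - 50\right) \left(-4001\right) = -3 - -204051 = -3 + 204051 = 204048$)
$\frac{1}{y + 527580} = \frac{1}{204048 + 527580} = \frac{1}{731628}$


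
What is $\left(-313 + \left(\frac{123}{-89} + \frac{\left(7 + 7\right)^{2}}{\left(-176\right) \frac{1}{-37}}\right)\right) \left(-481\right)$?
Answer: $\frac{514556003}{3916} \approx 1.314 \cdot 10^{5}$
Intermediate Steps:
$\left(-313 + \left(\frac{123}{-89} + \frac{\left(7 + 7\right)^{2}}{\left(-176\right) \frac{1}{-37}}\right)\right) \left(-481\right) = \left(-313 + \left(123 \left(- \frac{1}{89}\right) + \frac{14^{2}}{\left(-176\right) \left(- \frac{1}{37}\right)}\right)\right) \left(-481\right) = \left(-313 - \left(\frac{123}{89} - \frac{196}{\frac{176}{37}}\right)\right) \left(-481\right) = \left(-313 + \left(- \frac{123}{89} + 196 \cdot \frac{37}{176}\right)\right) \left(-481\right) = \left(-313 + \left(- \frac{123}{89} + \frac{1813}{44}\right)\right) \left(-481\right) = \left(-313 + \frac{155945}{3916}\right) \left(-481\right) = \left(- \frac{1069763}{3916}\right) \left(-481\right) = \frac{514556003}{3916}$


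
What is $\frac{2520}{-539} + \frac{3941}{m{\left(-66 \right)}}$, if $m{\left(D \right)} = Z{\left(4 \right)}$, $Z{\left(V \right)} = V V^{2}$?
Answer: $\frac{280417}{4928} \approx 56.903$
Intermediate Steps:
$Z{\left(V \right)} = V^{3}$
$m{\left(D \right)} = 64$ ($m{\left(D \right)} = 4^{3} = 64$)
$\frac{2520}{-539} + \frac{3941}{m{\left(-66 \right)}} = \frac{2520}{-539} + \frac{3941}{64} = 2520 \left(- \frac{1}{539}\right) + 3941 \cdot \frac{1}{64} = - \frac{360}{77} + \frac{3941}{64} = \frac{280417}{4928}$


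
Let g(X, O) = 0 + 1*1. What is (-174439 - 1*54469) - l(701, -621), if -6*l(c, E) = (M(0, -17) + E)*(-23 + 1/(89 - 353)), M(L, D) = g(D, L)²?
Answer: -89706253/396 ≈ -2.2653e+5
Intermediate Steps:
g(X, O) = 1 (g(X, O) = 0 + 1 = 1)
M(L, D) = 1 (M(L, D) = 1² = 1)
l(c, E) = 6073/1584 + 6073*E/1584 (l(c, E) = -(1 + E)*(-23 + 1/(89 - 353))/6 = -(1 + E)*(-23 + 1/(-264))/6 = -(1 + E)*(-23 - 1/264)/6 = -(1 + E)*(-6073)/(6*264) = -(-6073/264 - 6073*E/264)/6 = 6073/1584 + 6073*E/1584)
(-174439 - 1*54469) - l(701, -621) = (-174439 - 1*54469) - (6073/1584 + (6073/1584)*(-621)) = (-174439 - 54469) - (6073/1584 - 419037/176) = -228908 - 1*(-941315/396) = -228908 + 941315/396 = -89706253/396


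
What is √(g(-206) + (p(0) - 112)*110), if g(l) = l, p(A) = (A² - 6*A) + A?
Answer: I*√12526 ≈ 111.92*I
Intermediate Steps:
p(A) = A² - 5*A
√(g(-206) + (p(0) - 112)*110) = √(-206 + (0*(-5 + 0) - 112)*110) = √(-206 + (0*(-5) - 112)*110) = √(-206 + (0 - 112)*110) = √(-206 - 112*110) = √(-206 - 12320) = √(-12526) = I*√12526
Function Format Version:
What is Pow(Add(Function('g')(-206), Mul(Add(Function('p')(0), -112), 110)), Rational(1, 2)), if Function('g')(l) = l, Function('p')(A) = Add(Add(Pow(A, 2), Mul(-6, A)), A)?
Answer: Mul(I, Pow(12526, Rational(1, 2))) ≈ Mul(111.92, I)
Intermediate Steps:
Function('p')(A) = Add(Pow(A, 2), Mul(-5, A))
Pow(Add(Function('g')(-206), Mul(Add(Function('p')(0), -112), 110)), Rational(1, 2)) = Pow(Add(-206, Mul(Add(Mul(0, Add(-5, 0)), -112), 110)), Rational(1, 2)) = Pow(Add(-206, Mul(Add(Mul(0, -5), -112), 110)), Rational(1, 2)) = Pow(Add(-206, Mul(Add(0, -112), 110)), Rational(1, 2)) = Pow(Add(-206, Mul(-112, 110)), Rational(1, 2)) = Pow(Add(-206, -12320), Rational(1, 2)) = Pow(-12526, Rational(1, 2)) = Mul(I, Pow(12526, Rational(1, 2)))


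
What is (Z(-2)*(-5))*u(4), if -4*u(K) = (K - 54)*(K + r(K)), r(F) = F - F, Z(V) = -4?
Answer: 1000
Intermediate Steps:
r(F) = 0
u(K) = -K*(-54 + K)/4 (u(K) = -(K - 54)*(K + 0)/4 = -(-54 + K)*K/4 = -K*(-54 + K)/4)
(Z(-2)*(-5))*u(4) = (-4*(-5))*((1/4)*4*(54 - 1*4)) = 20*((1/4)*4*(54 - 4)) = 20*((1/4)*4*50) = 20*50 = 1000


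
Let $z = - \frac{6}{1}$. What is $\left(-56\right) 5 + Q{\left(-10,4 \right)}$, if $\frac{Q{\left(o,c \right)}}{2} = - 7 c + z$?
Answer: $-348$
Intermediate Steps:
$z = -6$ ($z = \left(-6\right) 1 = -6$)
$Q{\left(o,c \right)} = -12 - 14 c$ ($Q{\left(o,c \right)} = 2 \left(- 7 c - 6\right) = 2 \left(-6 - 7 c\right) = -12 - 14 c$)
$\left(-56\right) 5 + Q{\left(-10,4 \right)} = \left(-56\right) 5 - 68 = -280 - 68 = -348$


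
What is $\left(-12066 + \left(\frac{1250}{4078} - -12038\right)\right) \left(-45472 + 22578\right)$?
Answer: $\frac{1292755498}{2039} \approx 6.3401 \cdot 10^{5}$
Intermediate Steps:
$\left(-12066 + \left(\frac{1250}{4078} - -12038\right)\right) \left(-45472 + 22578\right) = \left(-12066 + \left(1250 \cdot \frac{1}{4078} + 12038\right)\right) \left(-22894\right) = \left(-12066 + \left(\frac{625}{2039} + 12038\right)\right) \left(-22894\right) = \left(-12066 + \frac{24546107}{2039}\right) \left(-22894\right) = \left(- \frac{56467}{2039}\right) \left(-22894\right) = \frac{1292755498}{2039}$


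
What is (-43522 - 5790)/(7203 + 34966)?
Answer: -49312/42169 ≈ -1.1694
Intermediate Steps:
(-43522 - 5790)/(7203 + 34966) = -49312/42169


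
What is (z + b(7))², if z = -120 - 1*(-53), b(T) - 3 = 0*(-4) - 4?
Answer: 4624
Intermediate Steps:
b(T) = -1 (b(T) = 3 + (0*(-4) - 4) = 3 + (0 - 4) = 3 - 4 = -1)
z = -67 (z = -120 + 53 = -67)
(z + b(7))² = (-67 - 1)² = (-68)² = 4624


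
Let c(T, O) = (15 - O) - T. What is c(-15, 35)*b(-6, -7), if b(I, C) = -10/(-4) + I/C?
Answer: -235/14 ≈ -16.786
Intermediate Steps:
c(T, O) = 15 - O - T
b(I, C) = 5/2 + I/C (b(I, C) = -10*(-¼) + I/C = 5/2 + I/C)
c(-15, 35)*b(-6, -7) = (15 - 1*35 - 1*(-15))*(5/2 - 6/(-7)) = (15 - 35 + 15)*(5/2 - 6*(-⅐)) = -5*(5/2 + 6/7) = -5*47/14 = -235/14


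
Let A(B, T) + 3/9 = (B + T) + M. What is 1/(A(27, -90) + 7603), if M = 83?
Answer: 3/22868 ≈ 0.00013119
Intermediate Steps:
A(B, T) = 248/3 + B + T (A(B, T) = -1/3 + ((B + T) + 83) = -1/3 + (83 + B + T) = 248/3 + B + T)
1/(A(27, -90) + 7603) = 1/((248/3 + 27 - 90) + 7603) = 1/(59/3 + 7603) = 1/(22868/3) = 3/22868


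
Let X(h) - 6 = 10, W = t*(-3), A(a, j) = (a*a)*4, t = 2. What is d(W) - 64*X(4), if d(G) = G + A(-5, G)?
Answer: -930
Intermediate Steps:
A(a, j) = 4*a² (A(a, j) = a²*4 = 4*a²)
W = -6 (W = 2*(-3) = -6)
d(G) = 100 + G (d(G) = G + 4*(-5)² = G + 4*25 = G + 100 = 100 + G)
X(h) = 16 (X(h) = 6 + 10 = 16)
d(W) - 64*X(4) = (100 - 6) - 64*16 = 94 - 1024 = -930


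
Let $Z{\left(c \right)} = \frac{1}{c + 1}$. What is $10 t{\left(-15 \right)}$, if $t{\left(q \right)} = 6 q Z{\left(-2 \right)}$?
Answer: $900$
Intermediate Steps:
$Z{\left(c \right)} = \frac{1}{1 + c}$
$t{\left(q \right)} = - 6 q$ ($t{\left(q \right)} = \frac{6 q}{1 - 2} = \frac{6 q}{-1} = 6 q \left(-1\right) = - 6 q$)
$10 t{\left(-15 \right)} = 10 \left(\left(-6\right) \left(-15\right)\right) = 10 \cdot 90 = 900$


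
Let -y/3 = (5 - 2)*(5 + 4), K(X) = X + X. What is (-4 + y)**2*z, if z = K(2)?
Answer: 28900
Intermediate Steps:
K(X) = 2*X
z = 4 (z = 2*2 = 4)
y = -81 (y = -3*(5 - 2)*(5 + 4) = -9*9 = -3*27 = -81)
(-4 + y)**2*z = (-4 - 81)**2*4 = (-85)**2*4 = 7225*4 = 28900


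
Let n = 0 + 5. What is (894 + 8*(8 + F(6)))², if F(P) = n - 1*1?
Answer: 980100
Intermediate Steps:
n = 5
F(P) = 4 (F(P) = 5 - 1*1 = 5 - 1 = 4)
(894 + 8*(8 + F(6)))² = (894 + 8*(8 + 4))² = (894 + 8*12)² = (894 + 96)² = 990² = 980100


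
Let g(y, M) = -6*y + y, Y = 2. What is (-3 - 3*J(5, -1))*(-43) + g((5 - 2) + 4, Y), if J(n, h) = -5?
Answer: -551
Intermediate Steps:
g(y, M) = -5*y
(-3 - 3*J(5, -1))*(-43) + g((5 - 2) + 4, Y) = (-3 - 3*(-5))*(-43) - 5*((5 - 2) + 4) = (-3 + 15)*(-43) - 5*(3 + 4) = 12*(-43) - 5*7 = -516 - 35 = -551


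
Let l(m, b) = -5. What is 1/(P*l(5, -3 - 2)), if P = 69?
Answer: -1/345 ≈ -0.0028986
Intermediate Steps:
1/(P*l(5, -3 - 2)) = 1/(69*(-5)) = 1/(-345) = -1/345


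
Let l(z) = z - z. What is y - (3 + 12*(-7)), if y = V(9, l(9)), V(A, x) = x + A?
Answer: 90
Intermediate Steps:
l(z) = 0
V(A, x) = A + x
y = 9 (y = 9 + 0 = 9)
y - (3 + 12*(-7)) = 9 - (3 + 12*(-7)) = 9 - (3 - 84) = 9 - 1*(-81) = 9 + 81 = 90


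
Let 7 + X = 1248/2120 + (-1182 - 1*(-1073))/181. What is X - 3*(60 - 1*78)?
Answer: 2253706/47965 ≈ 46.986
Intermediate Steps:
X = -336404/47965 (X = -7 + (1248/2120 + (-1182 - 1*(-1073))/181) = -7 + (1248*(1/2120) + (-1182 + 1073)*(1/181)) = -7 + (156/265 - 109*1/181) = -7 + (156/265 - 109/181) = -7 - 649/47965 = -336404/47965 ≈ -7.0135)
X - 3*(60 - 1*78) = -336404/47965 - 3*(60 - 1*78) = -336404/47965 - 3*(60 - 78) = -336404/47965 - 3*(-18) = -336404/47965 - 1*(-54) = -336404/47965 + 54 = 2253706/47965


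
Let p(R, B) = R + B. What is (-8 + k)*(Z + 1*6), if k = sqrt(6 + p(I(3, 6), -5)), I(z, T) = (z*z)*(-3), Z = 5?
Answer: -88 + 11*I*sqrt(26) ≈ -88.0 + 56.089*I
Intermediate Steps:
I(z, T) = -3*z**2 (I(z, T) = z**2*(-3) = -3*z**2)
p(R, B) = B + R
k = I*sqrt(26) (k = sqrt(6 + (-5 - 3*3**2)) = sqrt(6 + (-5 - 3*9)) = sqrt(6 + (-5 - 27)) = sqrt(6 - 32) = sqrt(-26) = I*sqrt(26) ≈ 5.099*I)
(-8 + k)*(Z + 1*6) = (-8 + I*sqrt(26))*(5 + 1*6) = (-8 + I*sqrt(26))*(5 + 6) = (-8 + I*sqrt(26))*11 = -88 + 11*I*sqrt(26)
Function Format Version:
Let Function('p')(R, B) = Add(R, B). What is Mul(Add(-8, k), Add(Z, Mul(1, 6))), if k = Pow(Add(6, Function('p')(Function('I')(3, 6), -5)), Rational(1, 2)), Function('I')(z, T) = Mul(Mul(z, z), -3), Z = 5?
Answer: Add(-88, Mul(11, I, Pow(26, Rational(1, 2)))) ≈ Add(-88.000, Mul(56.089, I))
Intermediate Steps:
Function('I')(z, T) = Mul(-3, Pow(z, 2)) (Function('I')(z, T) = Mul(Pow(z, 2), -3) = Mul(-3, Pow(z, 2)))
Function('p')(R, B) = Add(B, R)
k = Mul(I, Pow(26, Rational(1, 2))) (k = Pow(Add(6, Add(-5, Mul(-3, Pow(3, 2)))), Rational(1, 2)) = Pow(Add(6, Add(-5, Mul(-3, 9))), Rational(1, 2)) = Pow(Add(6, Add(-5, -27)), Rational(1, 2)) = Pow(Add(6, -32), Rational(1, 2)) = Pow(-26, Rational(1, 2)) = Mul(I, Pow(26, Rational(1, 2))) ≈ Mul(5.0990, I))
Mul(Add(-8, k), Add(Z, Mul(1, 6))) = Mul(Add(-8, Mul(I, Pow(26, Rational(1, 2)))), Add(5, Mul(1, 6))) = Mul(Add(-8, Mul(I, Pow(26, Rational(1, 2)))), Add(5, 6)) = Mul(Add(-8, Mul(I, Pow(26, Rational(1, 2)))), 11) = Add(-88, Mul(11, I, Pow(26, Rational(1, 2))))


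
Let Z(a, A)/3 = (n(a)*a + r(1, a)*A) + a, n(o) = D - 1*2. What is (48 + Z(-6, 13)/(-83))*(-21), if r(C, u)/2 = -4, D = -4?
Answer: -88326/83 ≈ -1064.2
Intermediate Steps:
r(C, u) = -8 (r(C, u) = 2*(-4) = -8)
n(o) = -6 (n(o) = -4 - 1*2 = -4 - 2 = -6)
Z(a, A) = -24*A - 15*a (Z(a, A) = 3*((-6*a - 8*A) + a) = 3*((-8*A - 6*a) + a) = 3*(-8*A - 5*a) = -24*A - 15*a)
(48 + Z(-6, 13)/(-83))*(-21) = (48 + (-24*13 - 15*(-6))/(-83))*(-21) = (48 + (-312 + 90)*(-1/83))*(-21) = (48 - 222*(-1/83))*(-21) = (48 + 222/83)*(-21) = (4206/83)*(-21) = -88326/83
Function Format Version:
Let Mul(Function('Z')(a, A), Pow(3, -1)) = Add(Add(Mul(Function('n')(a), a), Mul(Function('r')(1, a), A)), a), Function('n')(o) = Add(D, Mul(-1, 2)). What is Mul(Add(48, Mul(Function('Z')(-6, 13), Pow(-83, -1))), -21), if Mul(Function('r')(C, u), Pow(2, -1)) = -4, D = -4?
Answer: Rational(-88326, 83) ≈ -1064.2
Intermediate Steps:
Function('r')(C, u) = -8 (Function('r')(C, u) = Mul(2, -4) = -8)
Function('n')(o) = -6 (Function('n')(o) = Add(-4, Mul(-1, 2)) = Add(-4, -2) = -6)
Function('Z')(a, A) = Add(Mul(-24, A), Mul(-15, a)) (Function('Z')(a, A) = Mul(3, Add(Add(Mul(-6, a), Mul(-8, A)), a)) = Mul(3, Add(Add(Mul(-8, A), Mul(-6, a)), a)) = Mul(3, Add(Mul(-8, A), Mul(-5, a))) = Add(Mul(-24, A), Mul(-15, a)))
Mul(Add(48, Mul(Function('Z')(-6, 13), Pow(-83, -1))), -21) = Mul(Add(48, Mul(Add(Mul(-24, 13), Mul(-15, -6)), Pow(-83, -1))), -21) = Mul(Add(48, Mul(Add(-312, 90), Rational(-1, 83))), -21) = Mul(Add(48, Mul(-222, Rational(-1, 83))), -21) = Mul(Add(48, Rational(222, 83)), -21) = Mul(Rational(4206, 83), -21) = Rational(-88326, 83)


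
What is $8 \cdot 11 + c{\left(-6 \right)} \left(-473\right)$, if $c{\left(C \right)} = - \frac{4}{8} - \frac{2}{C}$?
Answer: $\frac{1001}{6} \approx 166.83$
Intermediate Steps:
$c{\left(C \right)} = - \frac{1}{2} - \frac{2}{C}$ ($c{\left(C \right)} = \left(-4\right) \frac{1}{8} - \frac{2}{C} = - \frac{1}{2} - \frac{2}{C}$)
$8 \cdot 11 + c{\left(-6 \right)} \left(-473\right) = 8 \cdot 11 + \frac{-4 - -6}{2 \left(-6\right)} \left(-473\right) = 88 + \frac{1}{2} \left(- \frac{1}{6}\right) \left(-4 + 6\right) \left(-473\right) = 88 + \frac{1}{2} \left(- \frac{1}{6}\right) 2 \left(-473\right) = 88 - - \frac{473}{6} = 88 + \frac{473}{6} = \frac{1001}{6}$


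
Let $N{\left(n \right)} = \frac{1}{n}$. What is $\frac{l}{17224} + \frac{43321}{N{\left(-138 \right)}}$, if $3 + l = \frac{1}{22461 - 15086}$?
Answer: $- \frac{189851315017031}{31756750} \approx -5.9783 \cdot 10^{6}$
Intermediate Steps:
$l = - \frac{22124}{7375}$ ($l = -3 + \frac{1}{22461 - 15086} = -3 + \frac{1}{7375} = - \frac{22124}{7375} \approx -2.9999$)
$\frac{l}{17224} + \frac{43321}{N{\left(-138 \right)}} = - \frac{22124}{7375 \cdot 17224} + \frac{43321}{\frac{1}{-138}} = \left(- \frac{22124}{7375}\right) \frac{1}{17224} + \frac{43321}{- \frac{1}{138}} = - \frac{5531}{31756750} + 43321 \left(-138\right) = - \frac{5531}{31756750} - 5978298 = - \frac{189851315017031}{31756750}$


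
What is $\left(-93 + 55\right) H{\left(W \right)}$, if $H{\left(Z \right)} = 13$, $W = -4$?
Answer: $-494$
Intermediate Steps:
$\left(-93 + 55\right) H{\left(W \right)} = \left(-93 + 55\right) 13 = \left(-38\right) 13 = -494$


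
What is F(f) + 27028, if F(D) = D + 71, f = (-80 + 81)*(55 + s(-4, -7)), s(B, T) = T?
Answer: 27147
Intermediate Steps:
f = 48 (f = (-80 + 81)*(55 - 7) = 1*48 = 48)
F(D) = 71 + D
F(f) + 27028 = (71 + 48) + 27028 = 119 + 27028 = 27147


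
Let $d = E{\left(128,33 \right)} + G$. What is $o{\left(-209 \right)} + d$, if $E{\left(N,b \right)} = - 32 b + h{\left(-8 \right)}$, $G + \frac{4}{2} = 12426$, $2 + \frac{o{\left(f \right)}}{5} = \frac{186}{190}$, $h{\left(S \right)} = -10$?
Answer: $\frac{215705}{19} \approx 11353.0$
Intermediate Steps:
$o{\left(f \right)} = - \frac{97}{19}$ ($o{\left(f \right)} = -10 + 5 \cdot \frac{186}{190} = -10 + 5 \cdot 186 \cdot \frac{1}{190} = -10 + 5 \cdot \frac{93}{95} = -10 + \frac{93}{19} = - \frac{97}{19}$)
$G = 12424$ ($G = -2 + 12426 = 12424$)
$E{\left(N,b \right)} = -10 - 32 b$ ($E{\left(N,b \right)} = - 32 b - 10 = -10 - 32 b$)
$d = 11358$ ($d = \left(-10 - 1056\right) + 12424 = -1066 + 12424 = 11358$)
$o{\left(-209 \right)} + d = - \frac{97}{19} + 11358 = \frac{215705}{19}$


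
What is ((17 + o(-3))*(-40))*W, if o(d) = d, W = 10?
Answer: -5600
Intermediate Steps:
((17 + o(-3))*(-40))*W = ((17 - 3)*(-40))*10 = (14*(-40))*10 = -560*10 = -5600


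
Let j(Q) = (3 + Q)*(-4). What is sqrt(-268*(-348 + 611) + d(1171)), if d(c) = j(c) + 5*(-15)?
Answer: I*sqrt(75255) ≈ 274.33*I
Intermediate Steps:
j(Q) = -12 - 4*Q
d(c) = -87 - 4*c (d(c) = (-12 - 4*c) + 5*(-15) = (-12 - 4*c) - 75 = -87 - 4*c)
sqrt(-268*(-348 + 611) + d(1171)) = sqrt(-268*(-348 + 611) + (-87 - 4*1171)) = sqrt(-268*263 + (-87 - 4684)) = sqrt(-70484 - 4771) = sqrt(-75255) = I*sqrt(75255)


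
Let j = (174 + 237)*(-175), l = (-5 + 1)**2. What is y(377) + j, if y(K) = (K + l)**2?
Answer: 82524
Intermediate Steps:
l = 16 (l = (-4)**2 = 16)
y(K) = (16 + K)**2 (y(K) = (K + 16)**2 = (16 + K)**2)
j = -71925 (j = 411*(-175) = -71925)
y(377) + j = (16 + 377)**2 - 71925 = 393**2 - 71925 = 154449 - 71925 = 82524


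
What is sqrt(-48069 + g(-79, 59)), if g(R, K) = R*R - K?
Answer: I*sqrt(41887) ≈ 204.66*I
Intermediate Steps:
g(R, K) = R**2 - K
sqrt(-48069 + g(-79, 59)) = sqrt(-48069 + ((-79)**2 - 1*59)) = sqrt(-48069 + (6241 - 59)) = sqrt(-48069 + 6182) = sqrt(-41887) = I*sqrt(41887)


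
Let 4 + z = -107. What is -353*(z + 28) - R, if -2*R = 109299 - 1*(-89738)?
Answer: 257635/2 ≈ 1.2882e+5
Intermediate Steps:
z = -111 (z = -4 - 107 = -111)
R = -199037/2 (R = -(109299 - 1*(-89738))/2 = -(109299 + 89738)/2 = -½*199037 = -199037/2 ≈ -99519.)
-353*(z + 28) - R = -353*(-111 + 28) - 1*(-199037/2) = -353*(-83) + 199037/2 = 29299 + 199037/2 = 257635/2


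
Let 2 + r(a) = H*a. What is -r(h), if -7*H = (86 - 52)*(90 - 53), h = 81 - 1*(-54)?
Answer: 169844/7 ≈ 24263.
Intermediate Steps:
h = 135 (h = 81 + 54 = 135)
H = -1258/7 (H = -(86 - 52)*(90 - 53)/7 = -34*37/7 = -⅐*1258 = -1258/7 ≈ -179.71)
r(a) = -2 - 1258*a/7
-r(h) = -(-2 - 1258/7*135) = -(-2 - 169830/7) = -1*(-169844/7) = 169844/7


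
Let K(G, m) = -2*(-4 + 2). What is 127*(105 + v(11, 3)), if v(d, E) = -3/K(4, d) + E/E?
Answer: 53467/4 ≈ 13367.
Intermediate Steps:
K(G, m) = 4 (K(G, m) = -2*(-2) = 4)
v(d, E) = ¼ (v(d, E) = -3/4 + E/E = -3*¼ + 1 = -¾ + 1 = ¼)
127*(105 + v(11, 3)) = 127*(105 + ¼) = 127*(421/4) = 53467/4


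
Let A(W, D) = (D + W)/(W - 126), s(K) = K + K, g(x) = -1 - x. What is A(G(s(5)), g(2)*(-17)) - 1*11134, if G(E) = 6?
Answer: -445379/40 ≈ -11134.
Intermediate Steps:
s(K) = 2*K
A(W, D) = (D + W)/(-126 + W)
A(G(s(5)), g(2)*(-17)) - 1*11134 = ((-1 - 1*2)*(-17) + 6)/(-126 + 6) - 1*11134 = ((-1 - 2)*(-17) + 6)/(-120) - 11134 = -(-3*(-17) + 6)/120 - 11134 = -(51 + 6)/120 - 11134 = -1/120*57 - 11134 = -19/40 - 11134 = -445379/40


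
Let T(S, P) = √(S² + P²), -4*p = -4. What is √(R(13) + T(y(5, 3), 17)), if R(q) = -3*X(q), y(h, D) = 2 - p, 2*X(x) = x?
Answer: √(-78 + 4*√290)/2 ≈ 1.5718*I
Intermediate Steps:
p = 1 (p = -¼*(-4) = 1)
X(x) = x/2
y(h, D) = 1 (y(h, D) = 2 - 1*1 = 2 - 1 = 1)
T(S, P) = √(P² + S²)
R(q) = -3*q/2
√(R(13) + T(y(5, 3), 17)) = √(-3/2*13 + √(17² + 1²)) = √(-39/2 + √(289 + 1)) = √(-39/2 + √290)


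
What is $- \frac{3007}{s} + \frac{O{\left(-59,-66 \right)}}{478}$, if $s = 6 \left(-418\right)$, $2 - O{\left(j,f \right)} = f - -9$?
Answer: $\frac{792659}{599412} \approx 1.3224$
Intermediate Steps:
$O{\left(j,f \right)} = -7 - f$ ($O{\left(j,f \right)} = 2 - \left(f - -9\right) = 2 - \left(f + 9\right) = 2 - \left(9 + f\right) = -7 - f$)
$s = -2508$
$- \frac{3007}{s} + \frac{O{\left(-59,-66 \right)}}{478} = - \frac{3007}{-2508} + \frac{-7 - -66}{478} = \left(-3007\right) \left(- \frac{1}{2508}\right) + \left(-7 + 66\right) \frac{1}{478} = \frac{3007}{2508} + 59 \cdot \frac{1}{478} = \frac{3007}{2508} + \frac{59}{478} = \frac{792659}{599412}$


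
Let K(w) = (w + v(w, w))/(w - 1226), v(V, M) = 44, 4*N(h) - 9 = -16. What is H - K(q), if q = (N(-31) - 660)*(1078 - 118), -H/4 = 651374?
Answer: -829207236106/318253 ≈ -2.6055e+6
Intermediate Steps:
H = -2605496 (H = -4*651374 = -2605496)
N(h) = -7/4 (N(h) = 9/4 + (¼)*(-16) = 9/4 - 4 = -7/4)
q = -635280 (q = (-7/4 - 660)*(1078 - 118) = -2647/4*960 = -635280)
K(w) = (44 + w)/(-1226 + w) (K(w) = (w + 44)/(w - 1226) = (44 + w)/(-1226 + w))
H - K(q) = -2605496 - (44 - 635280)/(-1226 - 635280) = -2605496 - (-635236)/(-636506) = -2605496 - (-1)*(-635236)/636506 = -2605496 - 1*317618/318253 = -2605496 - 317618/318253 = -829207236106/318253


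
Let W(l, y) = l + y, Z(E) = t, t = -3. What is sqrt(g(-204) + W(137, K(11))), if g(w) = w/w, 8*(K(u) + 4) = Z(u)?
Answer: sqrt(2138)/4 ≈ 11.560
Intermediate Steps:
Z(E) = -3
K(u) = -35/8 (K(u) = -4 + (1/8)*(-3) = -4 - 3/8 = -35/8)
g(w) = 1
sqrt(g(-204) + W(137, K(11))) = sqrt(1 + (137 - 35/8)) = sqrt(1 + 1061/8) = sqrt(1069/8) = sqrt(2138)/4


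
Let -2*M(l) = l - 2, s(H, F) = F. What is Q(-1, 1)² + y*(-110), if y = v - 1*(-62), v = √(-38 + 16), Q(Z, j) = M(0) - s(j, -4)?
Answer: -6795 - 110*I*√22 ≈ -6795.0 - 515.95*I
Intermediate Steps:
M(l) = 1 - l/2 (M(l) = -(l - 2)/2 = -(-2 + l)/2 = 1 - l/2)
Q(Z, j) = 5 (Q(Z, j) = (1 - ½*0) - 1*(-4) = (1 + 0) + 4 = 1 + 4 = 5)
v = I*√22 (v = √(-22) = I*√22 ≈ 4.6904*I)
y = 62 + I*√22 (y = I*√22 - 1*(-62) = I*√22 + 62 = 62 + I*√22 ≈ 62.0 + 4.6904*I)
Q(-1, 1)² + y*(-110) = 5² + (62 + I*√22)*(-110) = 25 + (-6820 - 110*I*√22) = -6795 - 110*I*√22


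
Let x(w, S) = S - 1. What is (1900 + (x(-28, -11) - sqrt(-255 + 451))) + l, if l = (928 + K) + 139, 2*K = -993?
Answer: 4889/2 ≈ 2444.5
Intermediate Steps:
K = -993/2 (K = (1/2)*(-993) = -993/2 ≈ -496.50)
x(w, S) = -1 + S
l = 1141/2 (l = (928 - 993/2) + 139 = 863/2 + 139 = 1141/2 ≈ 570.50)
(1900 + (x(-28, -11) - sqrt(-255 + 451))) + l = (1900 + ((-1 - 11) - sqrt(-255 + 451))) + 1141/2 = (1900 + (-12 - sqrt(196))) + 1141/2 = (1900 + (-12 - 1*14)) + 1141/2 = (1900 + (-12 - 14)) + 1141/2 = (1900 - 26) + 1141/2 = 1874 + 1141/2 = 4889/2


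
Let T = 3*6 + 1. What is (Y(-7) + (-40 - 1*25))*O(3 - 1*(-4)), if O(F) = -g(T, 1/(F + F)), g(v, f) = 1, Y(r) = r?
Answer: 72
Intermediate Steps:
T = 19 (T = 18 + 1 = 19)
O(F) = -1 (O(F) = -1*1 = -1)
(Y(-7) + (-40 - 1*25))*O(3 - 1*(-4)) = (-7 + (-40 - 1*25))*(-1) = (-7 + (-40 - 25))*(-1) = (-7 - 65)*(-1) = -72*(-1) = 72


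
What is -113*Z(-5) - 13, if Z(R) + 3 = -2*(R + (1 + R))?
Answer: -1708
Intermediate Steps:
Z(R) = -5 - 4*R (Z(R) = -3 - 2*(R + (1 + R)) = -3 - 2*(1 + 2*R) = -3 + (-2 - 4*R) = -5 - 4*R)
-113*Z(-5) - 13 = -113*(-5 - 4*(-5)) - 13 = -113*(-5 + 20) - 13 = -113*15 - 13 = -1695 - 13 = -1708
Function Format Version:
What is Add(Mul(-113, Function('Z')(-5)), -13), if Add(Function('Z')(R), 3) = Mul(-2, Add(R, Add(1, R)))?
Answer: -1708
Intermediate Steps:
Function('Z')(R) = Add(-5, Mul(-4, R)) (Function('Z')(R) = Add(-3, Mul(-2, Add(R, Add(1, R)))) = Add(-3, Mul(-2, Add(1, Mul(2, R)))) = Add(-3, Add(-2, Mul(-4, R))) = Add(-5, Mul(-4, R)))
Add(Mul(-113, Function('Z')(-5)), -13) = Add(Mul(-113, Add(-5, Mul(-4, -5))), -13) = Add(Mul(-113, Add(-5, 20)), -13) = Add(Mul(-113, 15), -13) = Add(-1695, -13) = -1708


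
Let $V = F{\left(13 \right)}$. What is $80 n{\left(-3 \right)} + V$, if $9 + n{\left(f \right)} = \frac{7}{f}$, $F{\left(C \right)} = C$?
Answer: $- \frac{2681}{3} \approx -893.67$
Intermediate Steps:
$V = 13$
$n{\left(f \right)} = -9 + \frac{7}{f}$
$80 n{\left(-3 \right)} + V = 80 \left(-9 + \frac{7}{-3}\right) + 13 = 80 \left(-9 + 7 \left(- \frac{1}{3}\right)\right) + 13 = 80 \left(-9 - \frac{7}{3}\right) + 13 = 80 \left(- \frac{34}{3}\right) + 13 = - \frac{2720}{3} + 13 = - \frac{2681}{3}$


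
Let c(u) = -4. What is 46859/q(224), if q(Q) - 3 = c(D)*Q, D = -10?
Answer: -997/19 ≈ -52.474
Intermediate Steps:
q(Q) = 3 - 4*Q
46859/q(224) = 46859/(3 - 4*224) = 46859/(3 - 896) = 46859/(-893) = 46859*(-1/893) = -997/19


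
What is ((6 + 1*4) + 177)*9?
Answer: 1683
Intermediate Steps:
((6 + 1*4) + 177)*9 = ((6 + 4) + 177)*9 = (10 + 177)*9 = 187*9 = 1683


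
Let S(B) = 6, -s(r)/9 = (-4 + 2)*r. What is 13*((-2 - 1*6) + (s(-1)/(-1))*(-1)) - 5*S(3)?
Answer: -368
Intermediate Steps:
s(r) = 18*r (s(r) = -9*(-4 + 2)*r = -(-18)*r = 18*r)
13*((-2 - 1*6) + (s(-1)/(-1))*(-1)) - 5*S(3) = 13*((-2 - 1*6) + ((18*(-1))/(-1))*(-1)) - 5*6 = 13*((-2 - 6) - 18*(-1)*(-1)) - 30 = 13*(-8 + 18*(-1)) - 30 = 13*(-8 - 18) - 30 = 13*(-26) - 30 = -338 - 30 = -368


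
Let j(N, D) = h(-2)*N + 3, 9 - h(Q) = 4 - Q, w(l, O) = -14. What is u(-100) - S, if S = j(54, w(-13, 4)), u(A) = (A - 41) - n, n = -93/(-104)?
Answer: -31917/104 ≈ -306.89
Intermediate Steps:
h(Q) = 5 + Q (h(Q) = 9 - (4 - Q) = 9 + (-4 + Q) = 5 + Q)
n = 93/104 (n = -93*(-1/104) = 93/104 ≈ 0.89423)
u(A) = -4357/104 + A (u(A) = (A - 41) - 1*93/104 = (-41 + A) - 93/104 = -4357/104 + A)
j(N, D) = 3 + 3*N (j(N, D) = (5 - 2)*N + 3 = 3*N + 3 = 3 + 3*N)
S = 165 (S = 3 + 3*54 = 3 + 162 = 165)
u(-100) - S = (-4357/104 - 100) - 1*165 = -14757/104 - 165 = -31917/104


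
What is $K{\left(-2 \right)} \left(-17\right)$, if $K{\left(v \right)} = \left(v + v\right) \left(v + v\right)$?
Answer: $-272$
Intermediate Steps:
$K{\left(v \right)} = 4 v^{2}$ ($K{\left(v \right)} = 2 v 2 v = 4 v^{2}$)
$K{\left(-2 \right)} \left(-17\right) = 4 \left(-2\right)^{2} \left(-17\right) = 4 \cdot 4 \left(-17\right) = 16 \left(-17\right) = -272$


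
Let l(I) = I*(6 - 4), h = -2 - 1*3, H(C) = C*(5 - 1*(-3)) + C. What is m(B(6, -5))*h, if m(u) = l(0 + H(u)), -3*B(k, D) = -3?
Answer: -90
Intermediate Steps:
B(k, D) = 1 (B(k, D) = -⅓*(-3) = 1)
H(C) = 9*C (H(C) = C*(5 + 3) + C = C*8 + C = 8*C + C = 9*C)
h = -5 (h = -2 - 3 = -5)
l(I) = 2*I (l(I) = I*2 = 2*I)
m(u) = 18*u (m(u) = 2*(0 + 9*u) = 2*(9*u) = 18*u)
m(B(6, -5))*h = (18*1)*(-5) = 18*(-5) = -90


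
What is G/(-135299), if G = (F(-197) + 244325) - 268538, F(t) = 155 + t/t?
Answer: 24057/135299 ≈ 0.17781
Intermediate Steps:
F(t) = 156 (F(t) = 155 + 1 = 156)
G = -24057 (G = (156 + 244325) - 268538 = 244481 - 268538 = -24057)
G/(-135299) = -24057/(-135299) = -24057*(-1/135299) = 24057/135299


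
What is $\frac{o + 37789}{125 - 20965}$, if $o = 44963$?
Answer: $- \frac{10344}{2605} \approx -3.9708$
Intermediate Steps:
$\frac{o + 37789}{125 - 20965} = \frac{44963 + 37789}{125 - 20965} = \frac{82752}{-20840} = 82752 \left(- \frac{1}{20840}\right) = - \frac{10344}{2605}$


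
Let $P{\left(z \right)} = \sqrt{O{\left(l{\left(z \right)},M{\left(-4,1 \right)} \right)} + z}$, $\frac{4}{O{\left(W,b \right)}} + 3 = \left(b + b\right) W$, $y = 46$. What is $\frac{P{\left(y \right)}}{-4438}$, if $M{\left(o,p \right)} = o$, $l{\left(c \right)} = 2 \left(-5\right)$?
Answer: $- \frac{3 \sqrt{30338}}{341726} \approx -0.0015291$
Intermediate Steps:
$l{\left(c \right)} = -10$
$O{\left(W,b \right)} = \frac{4}{-3 + 2 W b}$ ($O{\left(W,b \right)} = \frac{4}{-3 + \left(b + b\right) W} = \frac{4}{-3 + 2 b W} = \frac{4}{-3 + 2 W b}$)
$P{\left(z \right)} = \sqrt{\frac{4}{77} + z}$ ($P{\left(z \right)} = \sqrt{\frac{4}{-3 + 2 \left(-10\right) \left(-4\right)} + z} = \sqrt{\frac{4}{-3 + 80} + z} = \sqrt{\frac{4}{77} + z}$)
$\frac{P{\left(y \right)}}{-4438} = \frac{\frac{1}{77} \sqrt{308 + 5929 \cdot 46}}{-4438} = \frac{\sqrt{308 + 272734}}{77} \left(- \frac{1}{4438}\right) = \frac{\sqrt{273042}}{77} \left(- \frac{1}{4438}\right) = \frac{3 \sqrt{30338}}{77} \left(- \frac{1}{4438}\right) = - \frac{3 \sqrt{30338}}{341726}$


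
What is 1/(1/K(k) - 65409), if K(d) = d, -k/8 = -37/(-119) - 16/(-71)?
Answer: -36248/2370953881 ≈ -1.5288e-5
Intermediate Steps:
k = -36248/8449 (k = -8*(-37/(-119) - 16/(-71)) = -8*(-37*(-1/119) - 16*(-1/71)) = -8*(37/119 + 16/71) = -8*4531/8449 = -36248/8449 ≈ -4.2902)
1/(1/K(k) - 65409) = 1/(1/(-36248/8449) - 65409) = 1/(-8449/36248 - 65409) = 1/(-2370953881/36248) = -36248/2370953881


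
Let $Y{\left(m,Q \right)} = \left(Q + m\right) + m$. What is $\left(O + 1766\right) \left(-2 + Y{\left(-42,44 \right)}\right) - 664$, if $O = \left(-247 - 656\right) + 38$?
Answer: $-38506$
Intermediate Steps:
$Y{\left(m,Q \right)} = Q + 2 m$
$O = -865$ ($O = -903 + 38 = -865$)
$\left(O + 1766\right) \left(-2 + Y{\left(-42,44 \right)}\right) - 664 = \left(-865 + 1766\right) \left(-2 + \left(44 + 2 \left(-42\right)\right)\right) - 664 = 901 \left(-2 + \left(44 - 84\right)\right) - 664 = 901 \left(-2 - 40\right) - 664 = 901 \left(-42\right) - 664 = -37842 - 664 = -38506$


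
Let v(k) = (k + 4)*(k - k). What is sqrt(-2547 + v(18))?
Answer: 3*I*sqrt(283) ≈ 50.468*I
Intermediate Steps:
v(k) = 0 (v(k) = (4 + k)*0 = 0)
sqrt(-2547 + v(18)) = sqrt(-2547 + 0) = sqrt(-2547) = 3*I*sqrt(283)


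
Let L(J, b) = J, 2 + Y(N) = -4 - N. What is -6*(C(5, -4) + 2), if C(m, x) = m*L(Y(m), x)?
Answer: 318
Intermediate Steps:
Y(N) = -6 - N (Y(N) = -2 + (-4 - N) = -6 - N)
C(m, x) = m*(-6 - m)
-6*(C(5, -4) + 2) = -6*(-1*5*(6 + 5) + 2) = -6*(-1*5*11 + 2) = -6*(-55 + 2) = -6*(-53) = 318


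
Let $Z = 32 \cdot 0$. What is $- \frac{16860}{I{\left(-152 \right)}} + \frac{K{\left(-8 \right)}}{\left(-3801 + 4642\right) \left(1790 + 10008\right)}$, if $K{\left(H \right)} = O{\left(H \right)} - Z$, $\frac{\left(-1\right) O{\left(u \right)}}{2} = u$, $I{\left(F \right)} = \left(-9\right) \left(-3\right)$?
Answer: $- \frac{27881151508}{44649531} \approx -624.44$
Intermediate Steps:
$I{\left(F \right)} = 27$
$O{\left(u \right)} = - 2 u$
$Z = 0$
$K{\left(H \right)} = - 2 H$ ($K{\left(H \right)} = - 2 H - 0 = - 2 H + 0 = - 2 H$)
$- \frac{16860}{I{\left(-152 \right)}} + \frac{K{\left(-8 \right)}}{\left(-3801 + 4642\right) \left(1790 + 10008\right)} = - \frac{16860}{27} + \frac{\left(-2\right) \left(-8\right)}{\left(-3801 + 4642\right) \left(1790 + 10008\right)} = \left(-16860\right) \frac{1}{27} + \frac{16}{841 \cdot 11798} = - \frac{5620}{9} + \frac{16}{9922118} = - \frac{5620}{9} + 16 \cdot \frac{1}{9922118} = - \frac{5620}{9} + \frac{8}{4961059} = - \frac{27881151508}{44649531}$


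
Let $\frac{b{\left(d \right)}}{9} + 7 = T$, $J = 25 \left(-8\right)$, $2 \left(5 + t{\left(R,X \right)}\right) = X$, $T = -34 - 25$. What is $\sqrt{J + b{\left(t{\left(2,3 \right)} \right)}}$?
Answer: $i \sqrt{794} \approx 28.178 i$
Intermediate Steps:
$T = -59$ ($T = -34 - 25 = -59$)
$t{\left(R,X \right)} = -5 + \frac{X}{2}$
$J = -200$
$b{\left(d \right)} = -594$ ($b{\left(d \right)} = -63 + 9 \left(-59\right) = -63 - 531 = -594$)
$\sqrt{J + b{\left(t{\left(2,3 \right)} \right)}} = \sqrt{-200 - 594} = \sqrt{-794} = i \sqrt{794}$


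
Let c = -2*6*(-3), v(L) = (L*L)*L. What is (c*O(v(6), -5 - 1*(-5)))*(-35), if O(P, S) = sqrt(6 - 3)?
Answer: -1260*sqrt(3) ≈ -2182.4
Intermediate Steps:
v(L) = L**3 (v(L) = L**2*L = L**3)
c = 36 (c = -12*(-3) = 36)
O(P, S) = sqrt(3)
(c*O(v(6), -5 - 1*(-5)))*(-35) = (36*sqrt(3))*(-35) = -1260*sqrt(3)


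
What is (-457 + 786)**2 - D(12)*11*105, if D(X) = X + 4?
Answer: 89761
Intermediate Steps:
D(X) = 4 + X
(-457 + 786)**2 - D(12)*11*105 = (-457 + 786)**2 - (4 + 12)*11*105 = 329**2 - 16*11*105 = 108241 - 176*105 = 108241 - 1*18480 = 108241 - 18480 = 89761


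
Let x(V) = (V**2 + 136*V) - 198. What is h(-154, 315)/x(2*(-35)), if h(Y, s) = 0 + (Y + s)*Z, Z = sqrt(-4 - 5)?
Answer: -161*I/1606 ≈ -0.10025*I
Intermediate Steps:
Z = 3*I (Z = sqrt(-9) = 3*I ≈ 3.0*I)
x(V) = -198 + V**2 + 136*V
h(Y, s) = 3*I*(Y + s) (h(Y, s) = 0 + (Y + s)*(3*I) = 0 + 3*I*(Y + s) = 3*I*(Y + s))
h(-154, 315)/x(2*(-35)) = (3*I*(-154 + 315))/(-198 + (2*(-35))**2 + 136*(2*(-35))) = (3*I*161)/(-198 + (-70)**2 + 136*(-70)) = (483*I)/(-198 + 4900 - 9520) = (483*I)/(-4818) = (483*I)*(-1/4818) = -161*I/1606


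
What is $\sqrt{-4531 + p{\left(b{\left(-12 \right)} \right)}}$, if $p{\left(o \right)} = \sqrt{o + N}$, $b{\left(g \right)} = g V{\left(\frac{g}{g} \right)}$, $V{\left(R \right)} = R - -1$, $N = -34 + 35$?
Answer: $\sqrt{-4531 + i \sqrt{23}} \approx 0.0356 + 67.313 i$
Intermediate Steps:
$N = 1$
$V{\left(R \right)} = 1 + R$ ($V{\left(R \right)} = R + 1 = 1 + R$)
$b{\left(g \right)} = 2 g$ ($b{\left(g \right)} = g \left(1 + \frac{g}{g}\right) = g \left(1 + 1\right) = g 2 = 2 g$)
$p{\left(o \right)} = \sqrt{1 + o}$ ($p{\left(o \right)} = \sqrt{o + 1} = \sqrt{1 + o}$)
$\sqrt{-4531 + p{\left(b{\left(-12 \right)} \right)}} = \sqrt{-4531 + \sqrt{1 + 2 \left(-12\right)}} = \sqrt{-4531 + \sqrt{1 - 24}} = \sqrt{-4531 + \sqrt{-23}} = \sqrt{-4531 + i \sqrt{23}}$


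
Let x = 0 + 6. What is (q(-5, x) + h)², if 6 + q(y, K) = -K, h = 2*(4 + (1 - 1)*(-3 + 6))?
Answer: 16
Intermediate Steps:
x = 6
h = 8 (h = 2*(4 + 0*3) = 2*(4 + 0) = 2*4 = 8)
q(y, K) = -6 - K
(q(-5, x) + h)² = ((-6 - 1*6) + 8)² = ((-6 - 6) + 8)² = (-12 + 8)² = (-4)² = 16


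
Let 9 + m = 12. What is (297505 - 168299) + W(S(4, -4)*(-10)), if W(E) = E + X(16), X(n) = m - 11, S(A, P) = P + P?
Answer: 129278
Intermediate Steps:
S(A, P) = 2*P
m = 3 (m = -9 + 12 = 3)
X(n) = -8 (X(n) = 3 - 11 = -8)
W(E) = -8 + E (W(E) = E - 8 = -8 + E)
(297505 - 168299) + W(S(4, -4)*(-10)) = (297505 - 168299) + (-8 + (2*(-4))*(-10)) = 129206 + (-8 - 8*(-10)) = 129206 + (-8 + 80) = 129206 + 72 = 129278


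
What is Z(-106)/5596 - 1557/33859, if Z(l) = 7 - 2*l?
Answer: -1297851/189474964 ≈ -0.0068497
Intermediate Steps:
Z(-106)/5596 - 1557/33859 = (7 - 2*(-106))/5596 - 1557/33859 = (7 + 212)*(1/5596) - 1557*1/33859 = 219*(1/5596) - 1557/33859 = 219/5596 - 1557/33859 = -1297851/189474964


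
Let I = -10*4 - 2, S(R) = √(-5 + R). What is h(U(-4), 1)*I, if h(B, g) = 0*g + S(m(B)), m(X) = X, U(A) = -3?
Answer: -84*I*√2 ≈ -118.79*I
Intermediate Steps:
I = -42 (I = -40 - 2 = -42)
h(B, g) = √(-5 + B) (h(B, g) = 0*g + √(-5 + B) = 0 + √(-5 + B) = √(-5 + B))
h(U(-4), 1)*I = √(-5 - 3)*(-42) = √(-8)*(-42) = (2*I*√2)*(-42) = -84*I*√2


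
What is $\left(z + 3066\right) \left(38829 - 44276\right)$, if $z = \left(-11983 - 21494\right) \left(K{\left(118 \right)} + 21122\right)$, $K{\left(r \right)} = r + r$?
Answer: $3894597918900$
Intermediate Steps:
$K{\left(r \right)} = 2 r$
$z = -715001766$ ($z = \left(-11983 - 21494\right) \left(2 \cdot 118 + 21122\right) = - 33477 \left(236 + 21122\right) = \left(-33477\right) 21358 = -715001766$)
$\left(z + 3066\right) \left(38829 - 44276\right) = \left(-715001766 + 3066\right) \left(38829 - 44276\right) = \left(-714998700\right) \left(-5447\right) = 3894597918900$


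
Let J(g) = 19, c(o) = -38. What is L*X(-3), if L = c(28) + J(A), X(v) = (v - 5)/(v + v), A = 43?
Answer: -76/3 ≈ -25.333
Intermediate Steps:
X(v) = (-5 + v)/(2*v) (X(v) = (-5 + v)/((2*v)) = (-5 + v)*(1/(2*v)) = (-5 + v)/(2*v))
L = -19 (L = -38 + 19 = -19)
L*X(-3) = -19*(-5 - 3)/(2*(-3)) = -19*(-1)*(-8)/(2*3) = -19*4/3 = -76/3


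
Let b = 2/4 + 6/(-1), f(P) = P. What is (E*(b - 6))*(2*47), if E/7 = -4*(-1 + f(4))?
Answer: 90804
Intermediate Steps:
b = -11/2 (b = 2*(1/4) + 6*(-1) = 1/2 - 6 = -11/2 ≈ -5.5000)
E = -84 (E = 7*(-4*(-1 + 4)) = 7*(-4*3) = 7*(-12) = -84)
(E*(b - 6))*(2*47) = (-84*(-11/2 - 6))*(2*47) = -84*(-23/2)*94 = 966*94 = 90804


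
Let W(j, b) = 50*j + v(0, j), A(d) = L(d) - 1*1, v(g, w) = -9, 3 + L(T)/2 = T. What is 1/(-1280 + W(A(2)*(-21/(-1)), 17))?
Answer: -1/4439 ≈ -0.00022528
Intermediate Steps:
L(T) = -6 + 2*T
A(d) = -7 + 2*d (A(d) = (-6 + 2*d) - 1*1 = (-6 + 2*d) - 1 = -7 + 2*d)
W(j, b) = -9 + 50*j (W(j, b) = 50*j - 9 = -9 + 50*j)
1/(-1280 + W(A(2)*(-21/(-1)), 17)) = 1/(-1280 + (-9 + 50*((-7 + 2*2)*(-21/(-1))))) = 1/(-1280 + (-9 + 50*((-7 + 4)*(-21*(-1))))) = 1/(-1280 + (-9 + 50*(-(-21)*(-3)))) = 1/(-1280 + (-9 + 50*(-3*21))) = 1/(-1280 + (-9 + 50*(-63))) = 1/(-1280 + (-9 - 3150)) = 1/(-1280 - 3159) = 1/(-4439) = -1/4439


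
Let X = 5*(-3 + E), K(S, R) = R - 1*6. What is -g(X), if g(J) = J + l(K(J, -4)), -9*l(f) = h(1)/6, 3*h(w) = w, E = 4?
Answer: -809/162 ≈ -4.9938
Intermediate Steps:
h(w) = w/3
K(S, R) = -6 + R (K(S, R) = R - 6 = -6 + R)
l(f) = -1/162 (l(f) = -(⅓)*1/(9*6) = -1/(27*6) = -⅑*1/18 = -1/162)
X = 5 (X = 5*(-3 + 4) = 5*1 = 5)
g(J) = -1/162 + J (g(J) = J - 1/162 = -1/162 + J)
-g(X) = -(-1/162 + 5) = -1*809/162 = -809/162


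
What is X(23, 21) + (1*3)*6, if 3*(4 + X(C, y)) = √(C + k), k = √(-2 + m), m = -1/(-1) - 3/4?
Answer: 14 + √(92 + 2*I*√7)/6 ≈ 15.599 + 0.045954*I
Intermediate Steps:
m = ¼ (m = -1*(-1) - 3*¼ = 1 - ¾ = ¼ ≈ 0.25000)
k = I*√7/2 (k = √(-2 + ¼) = √(-7/4) = I*√7/2 ≈ 1.3229*I)
X(C, y) = -4 + √(C + I*√7/2)/3
X(23, 21) + (1*3)*6 = (-4 + √(4*23 + 2*I*√7)/6) + (1*3)*6 = (-4 + √(92 + 2*I*√7)/6) + 3*6 = (-4 + √(92 + 2*I*√7)/6) + 18 = 14 + √(92 + 2*I*√7)/6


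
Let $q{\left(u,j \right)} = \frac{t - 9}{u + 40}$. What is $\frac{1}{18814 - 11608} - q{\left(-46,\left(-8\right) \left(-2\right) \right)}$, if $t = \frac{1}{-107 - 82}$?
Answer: $- \frac{2043913}{1361934} \approx -1.5007$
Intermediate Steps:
$t = - \frac{1}{189}$ ($t = \frac{1}{-189} = - \frac{1}{189} \approx -0.005291$)
$q{\left(u,j \right)} = - \frac{1702}{189 \left(40 + u\right)}$ ($q{\left(u,j \right)} = \frac{- \frac{1}{189} - 9}{u + 40} = - \frac{1702}{189 \left(40 + u\right)}$)
$\frac{1}{18814 - 11608} - q{\left(-46,\left(-8\right) \left(-2\right) \right)} = \frac{1}{18814 - 11608} - - \frac{1702}{7560 + 189 \left(-46\right)} = \frac{1}{7206} - - \frac{1702}{7560 - 8694} = \frac{1}{7206} - - \frac{1702}{-1134} = \frac{1}{7206} - \left(-1702\right) \left(- \frac{1}{1134}\right) = \frac{1}{7206} - \frac{851}{567} = - \frac{2043913}{1361934}$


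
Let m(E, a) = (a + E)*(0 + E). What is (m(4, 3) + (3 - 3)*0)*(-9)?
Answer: -252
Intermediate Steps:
m(E, a) = E*(E + a) (m(E, a) = (E + a)*E = E*(E + a))
(m(4, 3) + (3 - 3)*0)*(-9) = (4*(4 + 3) + (3 - 3)*0)*(-9) = (4*7 + 0*0)*(-9) = (28 + 0)*(-9) = 28*(-9) = -252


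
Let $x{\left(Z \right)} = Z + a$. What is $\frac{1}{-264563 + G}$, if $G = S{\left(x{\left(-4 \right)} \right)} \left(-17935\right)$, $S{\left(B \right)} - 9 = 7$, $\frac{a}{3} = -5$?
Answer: $- \frac{1}{551523} \approx -1.8132 \cdot 10^{-6}$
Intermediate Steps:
$a = -15$ ($a = 3 \left(-5\right) = -15$)
$x{\left(Z \right)} = -15 + Z$ ($x{\left(Z \right)} = Z - 15 = -15 + Z$)
$S{\left(B \right)} = 16$ ($S{\left(B \right)} = 9 + 7 = 16$)
$G = -286960$ ($G = 16 \left(-17935\right) = -286960$)
$\frac{1}{-264563 + G} = \frac{1}{-264563 - 286960} = \frac{1}{-551523} = - \frac{1}{551523}$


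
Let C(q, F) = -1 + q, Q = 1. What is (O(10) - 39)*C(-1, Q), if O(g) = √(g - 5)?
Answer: 78 - 2*√5 ≈ 73.528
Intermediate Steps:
O(g) = √(-5 + g)
(O(10) - 39)*C(-1, Q) = (√(-5 + 10) - 39)*(-1 - 1) = (√5 - 39)*(-2) = (-39 + √5)*(-2) = 78 - 2*√5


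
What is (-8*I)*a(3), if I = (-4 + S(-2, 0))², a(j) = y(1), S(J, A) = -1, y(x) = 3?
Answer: -600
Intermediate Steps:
a(j) = 3
I = 25 (I = (-4 - 1)² = (-5)² = 25)
(-8*I)*a(3) = -8*25*3 = -200*3 = -600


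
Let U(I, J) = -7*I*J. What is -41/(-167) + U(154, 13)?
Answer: -2340297/167 ≈ -14014.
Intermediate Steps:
U(I, J) = -7*I*J
-41/(-167) + U(154, 13) = -41/(-167) - 7*154*13 = -1/167*(-41) - 14014 = 41/167 - 14014 = -2340297/167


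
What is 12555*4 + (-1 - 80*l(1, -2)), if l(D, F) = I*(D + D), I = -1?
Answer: 50379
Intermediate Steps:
l(D, F) = -2*D (l(D, F) = -(D + D) = -2*D)
12555*4 + (-1 - 80*l(1, -2)) = 12555*4 + (-1 - (-160)) = 50220 + (-1 - 80*(-2)) = 50220 + (-1 + 160) = 50220 + 159 = 50379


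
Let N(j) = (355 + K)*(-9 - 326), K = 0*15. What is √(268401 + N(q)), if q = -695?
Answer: 2*√37369 ≈ 386.62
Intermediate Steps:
K = 0
N(j) = -118925 (N(j) = (355 + 0)*(-9 - 326) = 355*(-335) = -118925)
√(268401 + N(q)) = √(268401 - 118925) = √149476 = 2*√37369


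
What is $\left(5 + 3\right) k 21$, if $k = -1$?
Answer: $-168$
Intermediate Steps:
$\left(5 + 3\right) k 21 = \left(5 + 3\right) \left(-1\right) 21 = 8 \left(-1\right) 21 = \left(-8\right) 21 = -168$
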